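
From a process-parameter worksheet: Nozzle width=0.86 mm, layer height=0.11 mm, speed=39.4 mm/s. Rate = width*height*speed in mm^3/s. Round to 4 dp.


Rate = 0.86 * 0.11 * 39.4 = 3.7272 mm^3/s


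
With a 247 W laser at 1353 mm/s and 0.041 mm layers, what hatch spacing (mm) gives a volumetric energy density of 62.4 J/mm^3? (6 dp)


h = 247 / (62.4*1353*0.041) = 0.071356 mm


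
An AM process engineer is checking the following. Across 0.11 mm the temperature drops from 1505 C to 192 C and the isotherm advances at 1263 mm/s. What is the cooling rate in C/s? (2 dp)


G = (1505-192)/0.11 = 11936.36363636 C/mm
CR = 11936.36363636 * 1263 = 15075627.27 C/s


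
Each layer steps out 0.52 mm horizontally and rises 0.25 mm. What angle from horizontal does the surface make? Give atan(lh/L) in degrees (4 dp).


angle = atan(0.25/0.52) = 25.6768 degrees


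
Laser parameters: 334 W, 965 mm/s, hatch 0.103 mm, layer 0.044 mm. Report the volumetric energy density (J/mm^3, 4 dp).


E = 334 / (965*0.103*0.044) = 76.3711 J/mm^3


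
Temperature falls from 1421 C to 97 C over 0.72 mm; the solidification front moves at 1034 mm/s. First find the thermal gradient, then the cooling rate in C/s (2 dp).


G = (1421-97)/0.72 = 1838.88888889 C/mm
CR = 1838.88888889 * 1034 = 1901411.11 C/s


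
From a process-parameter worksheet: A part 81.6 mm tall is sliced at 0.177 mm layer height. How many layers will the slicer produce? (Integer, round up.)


Layers = ceil(81.6/0.177) = 462


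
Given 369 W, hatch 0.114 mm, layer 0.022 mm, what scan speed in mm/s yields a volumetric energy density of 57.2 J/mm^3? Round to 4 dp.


v = 369 / (57.2*0.114*0.022) = 2572.1886 mm/s


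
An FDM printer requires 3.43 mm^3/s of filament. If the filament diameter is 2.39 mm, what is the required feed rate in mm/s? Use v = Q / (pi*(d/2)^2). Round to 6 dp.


A = pi*(2.39/2)^2 = 4.486273
v = 3.43 / 4.486273 = 0.764554 mm/s


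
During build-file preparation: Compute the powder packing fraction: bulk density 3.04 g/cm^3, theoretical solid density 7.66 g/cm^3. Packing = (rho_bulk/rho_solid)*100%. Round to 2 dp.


Packing = (3.04/7.66)*100 = 39.69 %


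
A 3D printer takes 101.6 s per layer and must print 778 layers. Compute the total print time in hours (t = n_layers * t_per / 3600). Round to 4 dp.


t = 778 * 101.6 / 3600 = 21.9569 hrs


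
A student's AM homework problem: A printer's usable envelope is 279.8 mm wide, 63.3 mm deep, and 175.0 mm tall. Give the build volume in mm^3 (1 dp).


V = 279.8 * 63.3 * 175.0 = 3099484.5 mm^3


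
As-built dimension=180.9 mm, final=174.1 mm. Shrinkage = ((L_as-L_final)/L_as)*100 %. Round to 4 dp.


Shrinkage = ((180.9-174.1)/180.9)*100 = 3.759 %


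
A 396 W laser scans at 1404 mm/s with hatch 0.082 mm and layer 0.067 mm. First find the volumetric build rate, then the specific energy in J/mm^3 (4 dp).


Build rate = 1404 * 0.082 * 0.067 = 7.713576 mm^3/s
SE = 396 / 7.713576 = 51.3381 J/mm^3


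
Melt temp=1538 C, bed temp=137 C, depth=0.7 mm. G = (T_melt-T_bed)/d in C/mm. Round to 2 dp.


G = (1538-137)/0.7 = 2001.43 C/mm


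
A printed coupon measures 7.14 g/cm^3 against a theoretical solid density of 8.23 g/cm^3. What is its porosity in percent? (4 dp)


Porosity = (1-7.14/8.23)*100 = 13.2442 %


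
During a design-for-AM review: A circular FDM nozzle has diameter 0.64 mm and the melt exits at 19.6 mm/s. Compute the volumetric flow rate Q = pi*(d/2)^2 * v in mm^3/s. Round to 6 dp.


A = pi*(0.64/2)^2 = 0.32169909 mm^2
Q = 0.32169909 * 19.6 = 6.305302 mm^3/s


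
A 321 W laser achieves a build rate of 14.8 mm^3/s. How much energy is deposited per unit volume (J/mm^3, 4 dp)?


SE = 321 / 14.8 = 21.6892 J/mm^3


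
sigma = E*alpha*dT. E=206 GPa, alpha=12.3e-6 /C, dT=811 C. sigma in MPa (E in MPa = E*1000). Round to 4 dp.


sigma = 206*1000 * 12.3e-6 * 811 = 2054.9118 MPa


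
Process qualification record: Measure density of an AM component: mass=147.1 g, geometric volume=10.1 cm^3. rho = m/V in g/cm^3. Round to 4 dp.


rho = 147.1 / 10.1 = 14.5644 g/cm^3


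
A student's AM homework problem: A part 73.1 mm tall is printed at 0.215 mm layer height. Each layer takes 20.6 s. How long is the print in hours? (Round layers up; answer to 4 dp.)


Layers = ceil(73.1/0.215) = 340
t = 340 * 20.6 / 3600 = 1.9456 hrs


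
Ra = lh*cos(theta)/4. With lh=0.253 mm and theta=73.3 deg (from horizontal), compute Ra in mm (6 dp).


Ra = 0.253 * cos(73.3) / 4 = 0.018176 mm


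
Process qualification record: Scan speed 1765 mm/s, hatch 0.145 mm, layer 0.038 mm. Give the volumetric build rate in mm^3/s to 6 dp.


Rate = 1765 * 0.145 * 0.038 = 9.72515 mm^3/s


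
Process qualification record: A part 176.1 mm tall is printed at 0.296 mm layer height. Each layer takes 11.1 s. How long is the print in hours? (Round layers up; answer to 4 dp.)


Layers = ceil(176.1/0.296) = 595
t = 595 * 11.1 / 3600 = 1.8346 hrs


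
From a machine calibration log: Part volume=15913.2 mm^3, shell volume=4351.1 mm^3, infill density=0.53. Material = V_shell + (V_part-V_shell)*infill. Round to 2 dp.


V_infill = (15913.2 - 4351.1) * 0.53 = 6127.91
V_total = 4351.1 + 6127.91 = 10479.01 mm^3


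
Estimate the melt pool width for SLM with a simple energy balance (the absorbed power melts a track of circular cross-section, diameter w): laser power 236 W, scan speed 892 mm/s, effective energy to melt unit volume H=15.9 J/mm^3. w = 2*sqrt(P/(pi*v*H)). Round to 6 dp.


w = 2*sqrt(236/(pi*892*15.9)) = 0.145556 mm


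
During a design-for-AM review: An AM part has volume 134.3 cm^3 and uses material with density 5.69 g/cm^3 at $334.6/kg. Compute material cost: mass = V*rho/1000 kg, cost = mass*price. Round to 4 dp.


Mass = 134.3*5.69/1000 = 0.764167 kg
Cost = 0.764167 * 334.6 = 255.6903 $


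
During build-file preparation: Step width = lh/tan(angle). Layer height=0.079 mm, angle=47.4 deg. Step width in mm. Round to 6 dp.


step = 0.079 / tan(47.4) = 0.072644 mm


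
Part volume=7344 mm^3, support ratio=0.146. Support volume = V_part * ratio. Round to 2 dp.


V_support = 7344 * 0.146 = 1072.22 mm^3


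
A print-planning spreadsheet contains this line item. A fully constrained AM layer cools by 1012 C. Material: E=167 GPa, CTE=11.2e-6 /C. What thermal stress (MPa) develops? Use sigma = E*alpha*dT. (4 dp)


sigma = 167*1000 * 11.2e-6 * 1012 = 1892.8448 MPa


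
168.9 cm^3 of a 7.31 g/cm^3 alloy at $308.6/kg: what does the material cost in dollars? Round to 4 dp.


Mass = 168.9*7.31/1000 = 1.234659 kg
Cost = 1.234659 * 308.6 = 381.0158 $


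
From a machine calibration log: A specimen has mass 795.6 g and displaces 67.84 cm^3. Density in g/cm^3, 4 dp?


rho = 795.6 / 67.84 = 11.7276 g/cm^3


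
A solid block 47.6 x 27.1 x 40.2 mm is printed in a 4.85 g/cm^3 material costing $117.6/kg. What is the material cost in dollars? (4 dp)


V = 47.6 * 27.1 * 40.2 = 51856.392 mm^3 = 51.856392 cm^3
Mass = 51.856392 * 4.85 / 1000 = 0.2515035 kg
Cost = 0.2515035 * 117.6 = 29.5768 $


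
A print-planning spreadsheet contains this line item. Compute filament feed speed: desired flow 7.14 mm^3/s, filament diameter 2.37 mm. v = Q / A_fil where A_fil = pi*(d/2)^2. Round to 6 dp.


A = pi*(2.37/2)^2 = 4.411503
v = 7.14 / 4.411503 = 1.618496 mm/s


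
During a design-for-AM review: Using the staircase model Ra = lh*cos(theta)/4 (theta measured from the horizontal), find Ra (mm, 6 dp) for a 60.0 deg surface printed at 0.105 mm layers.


Ra = 0.105 * cos(60.0) / 4 = 0.013125 mm


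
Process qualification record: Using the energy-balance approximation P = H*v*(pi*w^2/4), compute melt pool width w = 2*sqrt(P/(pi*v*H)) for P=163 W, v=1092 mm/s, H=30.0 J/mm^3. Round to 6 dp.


w = 2*sqrt(163/(pi*1092*30.0)) = 0.079593 mm


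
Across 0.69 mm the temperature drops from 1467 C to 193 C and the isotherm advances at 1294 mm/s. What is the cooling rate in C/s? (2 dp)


G = (1467-193)/0.69 = 1846.37681159 C/mm
CR = 1846.37681159 * 1294 = 2389211.59 C/s


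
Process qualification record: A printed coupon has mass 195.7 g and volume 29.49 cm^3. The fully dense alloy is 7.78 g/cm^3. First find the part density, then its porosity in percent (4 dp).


rho_part = 195.7 / 29.49 = 6.63614785 g/cm^3
Porosity = (1 - 6.63614785/7.78)*100 = 14.7025 %


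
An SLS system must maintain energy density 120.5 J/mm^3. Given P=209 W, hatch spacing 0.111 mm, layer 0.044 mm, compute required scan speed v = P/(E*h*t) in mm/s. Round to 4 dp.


v = 209 / (120.5*0.111*0.044) = 355.1269 mm/s


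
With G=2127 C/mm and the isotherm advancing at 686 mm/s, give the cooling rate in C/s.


CR = 2127 * 686 = 1459122 C/s


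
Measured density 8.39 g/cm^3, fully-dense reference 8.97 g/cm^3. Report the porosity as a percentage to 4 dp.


Porosity = (1-8.39/8.97)*100 = 6.466 %


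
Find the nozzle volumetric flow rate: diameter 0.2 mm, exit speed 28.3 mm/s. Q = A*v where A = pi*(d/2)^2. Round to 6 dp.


A = pi*(0.2/2)^2 = 0.03141593 mm^2
Q = 0.03141593 * 28.3 = 0.889071 mm^3/s


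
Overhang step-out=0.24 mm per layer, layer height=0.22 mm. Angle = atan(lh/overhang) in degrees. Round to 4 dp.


angle = atan(0.22/0.24) = 42.5104 degrees


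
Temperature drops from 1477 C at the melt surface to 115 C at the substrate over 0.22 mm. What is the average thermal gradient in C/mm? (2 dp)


G = (1477-115)/0.22 = 6190.91 C/mm


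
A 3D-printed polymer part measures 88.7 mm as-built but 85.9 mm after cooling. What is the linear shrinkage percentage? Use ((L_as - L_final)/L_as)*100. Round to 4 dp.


Shrinkage = ((88.7-85.9)/88.7)*100 = 3.1567 %


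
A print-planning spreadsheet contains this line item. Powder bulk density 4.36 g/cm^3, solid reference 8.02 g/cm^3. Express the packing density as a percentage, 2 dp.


Packing = (4.36/8.02)*100 = 54.36 %


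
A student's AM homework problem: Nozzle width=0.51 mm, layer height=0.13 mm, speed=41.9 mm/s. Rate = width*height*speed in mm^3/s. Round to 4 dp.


Rate = 0.51 * 0.13 * 41.9 = 2.778 mm^3/s


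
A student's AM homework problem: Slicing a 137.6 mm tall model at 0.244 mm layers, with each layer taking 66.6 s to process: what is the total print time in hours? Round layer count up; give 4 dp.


Layers = ceil(137.6/0.244) = 564
t = 564 * 66.6 / 3600 = 10.434 hrs


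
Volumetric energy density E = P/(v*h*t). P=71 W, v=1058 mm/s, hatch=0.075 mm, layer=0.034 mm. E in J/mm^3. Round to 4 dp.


E = 71 / (1058*0.075*0.034) = 26.3168 J/mm^3


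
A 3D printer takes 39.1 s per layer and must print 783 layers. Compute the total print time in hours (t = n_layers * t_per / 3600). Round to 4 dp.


t = 783 * 39.1 / 3600 = 8.5043 hrs


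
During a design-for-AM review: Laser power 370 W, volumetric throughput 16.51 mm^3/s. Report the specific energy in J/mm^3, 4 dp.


SE = 370 / 16.51 = 22.4107 J/mm^3


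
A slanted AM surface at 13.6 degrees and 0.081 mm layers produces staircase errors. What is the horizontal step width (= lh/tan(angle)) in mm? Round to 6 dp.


step = 0.081 / tan(13.6) = 0.334814 mm


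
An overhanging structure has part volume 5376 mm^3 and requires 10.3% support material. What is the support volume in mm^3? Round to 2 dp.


V_support = 5376 * 0.103 = 553.73 mm^3


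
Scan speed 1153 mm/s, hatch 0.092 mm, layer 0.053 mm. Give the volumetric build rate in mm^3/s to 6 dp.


Rate = 1153 * 0.092 * 0.053 = 5.622028 mm^3/s


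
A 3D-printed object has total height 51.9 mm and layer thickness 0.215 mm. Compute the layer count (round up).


Layers = ceil(51.9/0.215) = 242


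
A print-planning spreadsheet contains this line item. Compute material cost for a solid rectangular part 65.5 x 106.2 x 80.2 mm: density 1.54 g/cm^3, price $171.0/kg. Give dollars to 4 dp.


V = 65.5 * 106.2 * 80.2 = 557879.22 mm^3 = 557.87922 cm^3
Mass = 557.87922 * 1.54 / 1000 = 0.859134 kg
Cost = 0.859134 * 171.0 = 146.9119 $


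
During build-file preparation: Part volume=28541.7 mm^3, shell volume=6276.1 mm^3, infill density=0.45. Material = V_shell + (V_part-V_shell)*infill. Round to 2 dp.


V_infill = (28541.7 - 6276.1) * 0.45 = 10019.52
V_total = 6276.1 + 10019.52 = 16295.62 mm^3


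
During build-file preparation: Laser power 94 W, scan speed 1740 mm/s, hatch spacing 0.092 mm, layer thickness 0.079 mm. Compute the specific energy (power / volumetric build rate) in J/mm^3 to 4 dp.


Build rate = 1740 * 0.092 * 0.079 = 12.64632 mm^3/s
SE = 94 / 12.64632 = 7.433 J/mm^3


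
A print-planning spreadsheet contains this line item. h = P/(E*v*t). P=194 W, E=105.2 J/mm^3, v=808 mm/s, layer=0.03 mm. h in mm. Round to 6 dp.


h = 194 / (105.2*808*0.03) = 0.076077 mm


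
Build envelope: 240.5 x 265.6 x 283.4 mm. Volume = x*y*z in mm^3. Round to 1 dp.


V = 240.5 * 265.6 * 283.4 = 18102685.1 mm^3


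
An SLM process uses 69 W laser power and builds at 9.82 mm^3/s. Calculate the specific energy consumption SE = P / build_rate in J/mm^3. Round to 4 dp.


SE = 69 / 9.82 = 7.0265 J/mm^3


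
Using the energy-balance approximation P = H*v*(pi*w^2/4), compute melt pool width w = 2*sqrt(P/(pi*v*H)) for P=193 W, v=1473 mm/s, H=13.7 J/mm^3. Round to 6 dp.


w = 2*sqrt(193/(pi*1473*13.7)) = 0.11035 mm


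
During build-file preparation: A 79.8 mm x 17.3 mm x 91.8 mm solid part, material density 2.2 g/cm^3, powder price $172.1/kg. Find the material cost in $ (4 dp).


V = 79.8 * 17.3 * 91.8 = 126733.572 mm^3 = 126.733572 cm^3
Mass = 126.733572 * 2.2 / 1000 = 0.27881386 kg
Cost = 0.27881386 * 172.1 = 47.9839 $


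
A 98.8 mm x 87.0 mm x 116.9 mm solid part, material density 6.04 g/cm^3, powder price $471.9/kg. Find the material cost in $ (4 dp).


V = 98.8 * 87.0 * 116.9 = 1004825.64 mm^3 = 1004.82564 cm^3
Mass = 1004.82564 * 6.04 / 1000 = 6.06914687 kg
Cost = 6.06914687 * 471.9 = 2864.0304 $


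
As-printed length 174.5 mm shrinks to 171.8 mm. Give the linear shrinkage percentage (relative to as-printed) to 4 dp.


Shrinkage = ((174.5-171.8)/174.5)*100 = 1.5473 %


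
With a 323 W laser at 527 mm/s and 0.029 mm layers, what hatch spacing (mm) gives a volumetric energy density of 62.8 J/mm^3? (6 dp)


h = 323 / (62.8*527*0.029) = 0.336538 mm


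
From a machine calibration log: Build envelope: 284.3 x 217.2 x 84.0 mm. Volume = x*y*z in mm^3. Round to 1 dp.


V = 284.3 * 217.2 * 84.0 = 5186996.6 mm^3


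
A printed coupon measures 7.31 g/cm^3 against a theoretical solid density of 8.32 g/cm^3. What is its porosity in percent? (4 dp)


Porosity = (1-7.31/8.32)*100 = 12.1394 %


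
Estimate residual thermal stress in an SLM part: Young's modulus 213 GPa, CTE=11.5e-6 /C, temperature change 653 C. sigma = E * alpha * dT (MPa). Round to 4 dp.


sigma = 213*1000 * 11.5e-6 * 653 = 1599.5235 MPa


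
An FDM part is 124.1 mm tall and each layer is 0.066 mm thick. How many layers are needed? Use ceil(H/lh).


Layers = ceil(124.1/0.066) = 1881


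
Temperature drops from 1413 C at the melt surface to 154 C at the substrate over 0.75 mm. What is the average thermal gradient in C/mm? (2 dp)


G = (1413-154)/0.75 = 1678.67 C/mm


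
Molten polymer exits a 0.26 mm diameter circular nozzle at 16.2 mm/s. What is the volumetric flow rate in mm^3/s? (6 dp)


A = pi*(0.26/2)^2 = 0.05309292 mm^2
Q = 0.05309292 * 16.2 = 0.860105 mm^3/s


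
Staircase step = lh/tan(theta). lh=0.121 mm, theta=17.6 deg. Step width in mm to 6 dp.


step = 0.121 / tan(17.6) = 0.38144 mm


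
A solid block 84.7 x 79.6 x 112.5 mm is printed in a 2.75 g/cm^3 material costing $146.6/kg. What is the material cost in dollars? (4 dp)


V = 84.7 * 79.6 * 112.5 = 758488.5 mm^3 = 758.4885 cm^3
Mass = 758.4885 * 2.75 / 1000 = 2.08584338 kg
Cost = 2.08584338 * 146.6 = 305.7846 $


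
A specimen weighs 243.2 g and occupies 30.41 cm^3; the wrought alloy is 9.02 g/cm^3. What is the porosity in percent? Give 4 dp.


rho_part = 243.2 / 30.41 = 7.99736929 g/cm^3
Porosity = (1 - 7.99736929/9.02)*100 = 11.3374 %


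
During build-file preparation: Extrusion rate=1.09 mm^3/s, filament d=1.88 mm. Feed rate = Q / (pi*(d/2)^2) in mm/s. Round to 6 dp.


A = pi*(1.88/2)^2 = 2.775911
v = 1.09 / 2.775911 = 0.392664 mm/s


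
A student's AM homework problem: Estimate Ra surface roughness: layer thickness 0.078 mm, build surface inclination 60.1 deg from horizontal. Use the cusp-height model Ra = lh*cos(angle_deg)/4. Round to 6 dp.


Ra = 0.078 * cos(60.1) / 4 = 0.009721 mm


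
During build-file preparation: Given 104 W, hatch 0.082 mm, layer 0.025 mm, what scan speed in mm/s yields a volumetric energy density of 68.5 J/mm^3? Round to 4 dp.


v = 104 / (68.5*0.082*0.025) = 740.6089 mm/s


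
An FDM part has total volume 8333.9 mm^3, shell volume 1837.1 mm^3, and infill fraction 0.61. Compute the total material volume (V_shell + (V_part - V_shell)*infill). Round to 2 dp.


V_infill = (8333.9 - 1837.1) * 0.61 = 3963.05
V_total = 1837.1 + 3963.05 = 5800.15 mm^3


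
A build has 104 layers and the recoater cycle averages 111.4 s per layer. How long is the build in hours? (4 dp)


t = 104 * 111.4 / 3600 = 3.2182 hrs


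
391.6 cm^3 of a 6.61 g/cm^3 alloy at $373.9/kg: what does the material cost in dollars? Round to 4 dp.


Mass = 391.6*6.61/1000 = 2.588476 kg
Cost = 2.588476 * 373.9 = 967.8312 $


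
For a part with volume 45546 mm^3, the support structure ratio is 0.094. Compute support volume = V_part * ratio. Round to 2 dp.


V_support = 45546 * 0.094 = 4281.32 mm^3


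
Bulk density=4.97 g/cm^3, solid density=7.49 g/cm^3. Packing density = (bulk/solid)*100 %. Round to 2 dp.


Packing = (4.97/7.49)*100 = 66.36 %


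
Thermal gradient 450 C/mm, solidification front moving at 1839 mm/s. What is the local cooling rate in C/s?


CR = 450 * 1839 = 827550 C/s


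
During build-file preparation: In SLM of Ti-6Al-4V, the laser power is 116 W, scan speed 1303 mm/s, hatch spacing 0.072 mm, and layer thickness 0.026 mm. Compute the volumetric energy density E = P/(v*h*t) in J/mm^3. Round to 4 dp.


E = 116 / (1303*0.072*0.026) = 47.5563 J/mm^3


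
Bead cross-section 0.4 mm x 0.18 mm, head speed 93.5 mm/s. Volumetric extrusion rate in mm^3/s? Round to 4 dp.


Rate = 0.4 * 0.18 * 93.5 = 6.732 mm^3/s


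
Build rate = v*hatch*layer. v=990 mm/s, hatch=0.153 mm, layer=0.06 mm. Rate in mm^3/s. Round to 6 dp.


Rate = 990 * 0.153 * 0.06 = 9.0882 mm^3/s


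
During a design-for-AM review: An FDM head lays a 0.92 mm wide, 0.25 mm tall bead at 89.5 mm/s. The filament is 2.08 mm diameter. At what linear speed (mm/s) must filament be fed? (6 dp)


Q = 0.92 * 0.25 * 89.5 = 20.585 mm^3/s
A_fil = pi*(2.08/2)^2 = 3.39794661 mm^2
v_feed = 20.585 / 3.39794661 = 6.05807 mm/s


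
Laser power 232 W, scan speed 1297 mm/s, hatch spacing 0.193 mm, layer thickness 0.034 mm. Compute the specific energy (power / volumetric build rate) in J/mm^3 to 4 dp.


Build rate = 1297 * 0.193 * 0.034 = 8.510914 mm^3/s
SE = 232 / 8.510914 = 27.2591 J/mm^3


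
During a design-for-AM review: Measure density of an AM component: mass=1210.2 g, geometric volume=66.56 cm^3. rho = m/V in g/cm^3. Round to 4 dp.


rho = 1210.2 / 66.56 = 18.1821 g/cm^3


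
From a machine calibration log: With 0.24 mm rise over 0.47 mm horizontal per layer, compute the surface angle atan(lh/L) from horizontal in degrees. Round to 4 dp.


angle = atan(0.24/0.47) = 27.0506 degrees


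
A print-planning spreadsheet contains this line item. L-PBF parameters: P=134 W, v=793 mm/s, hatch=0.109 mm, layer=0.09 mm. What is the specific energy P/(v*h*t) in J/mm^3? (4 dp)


Build rate = 793 * 0.109 * 0.09 = 7.77933 mm^3/s
SE = 134 / 7.77933 = 17.2251 J/mm^3


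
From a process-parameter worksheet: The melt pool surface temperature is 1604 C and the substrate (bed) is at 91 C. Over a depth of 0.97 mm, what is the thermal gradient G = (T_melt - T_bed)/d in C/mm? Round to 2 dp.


G = (1604-91)/0.97 = 1559.79 C/mm


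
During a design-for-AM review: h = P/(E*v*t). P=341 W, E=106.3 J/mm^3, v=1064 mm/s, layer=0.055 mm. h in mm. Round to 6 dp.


h = 341 / (106.3*1064*0.055) = 0.054817 mm


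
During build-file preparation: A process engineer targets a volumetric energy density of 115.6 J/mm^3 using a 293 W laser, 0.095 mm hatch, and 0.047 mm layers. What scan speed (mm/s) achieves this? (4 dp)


v = 293 / (115.6*0.095*0.047) = 567.66 mm/s


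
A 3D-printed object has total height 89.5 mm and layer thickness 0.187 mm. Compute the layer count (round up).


Layers = ceil(89.5/0.187) = 479


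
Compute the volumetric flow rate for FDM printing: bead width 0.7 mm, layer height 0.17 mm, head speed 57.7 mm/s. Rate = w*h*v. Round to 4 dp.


Rate = 0.7 * 0.17 * 57.7 = 6.8663 mm^3/s


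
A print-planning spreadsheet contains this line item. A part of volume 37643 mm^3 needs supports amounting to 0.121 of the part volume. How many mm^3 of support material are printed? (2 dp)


V_support = 37643 * 0.121 = 4554.8 mm^3


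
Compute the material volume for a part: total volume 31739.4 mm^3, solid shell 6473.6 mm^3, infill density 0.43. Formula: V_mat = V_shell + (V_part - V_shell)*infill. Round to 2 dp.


V_infill = (31739.4 - 6473.6) * 0.43 = 10864.29
V_total = 6473.6 + 10864.29 = 17337.89 mm^3


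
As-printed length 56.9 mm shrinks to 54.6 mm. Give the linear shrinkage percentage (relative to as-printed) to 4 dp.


Shrinkage = ((56.9-54.6)/56.9)*100 = 4.0422 %


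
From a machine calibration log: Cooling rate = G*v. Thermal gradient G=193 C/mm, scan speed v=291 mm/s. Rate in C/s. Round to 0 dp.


CR = 193 * 291 = 56163 C/s


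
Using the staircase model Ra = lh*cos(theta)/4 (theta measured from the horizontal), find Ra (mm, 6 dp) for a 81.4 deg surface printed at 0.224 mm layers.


Ra = 0.224 * cos(81.4) / 4 = 0.008374 mm


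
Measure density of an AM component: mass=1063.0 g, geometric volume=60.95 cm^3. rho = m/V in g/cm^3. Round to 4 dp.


rho = 1063.0 / 60.95 = 17.4405 g/cm^3


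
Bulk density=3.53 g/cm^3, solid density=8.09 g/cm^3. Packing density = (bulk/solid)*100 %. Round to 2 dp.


Packing = (3.53/8.09)*100 = 43.63 %


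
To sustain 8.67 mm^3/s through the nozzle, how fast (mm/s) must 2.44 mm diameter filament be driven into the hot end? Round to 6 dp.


A = pi*(2.44/2)^2 = 4.675947
v = 8.67 / 4.675947 = 1.85417 mm/s


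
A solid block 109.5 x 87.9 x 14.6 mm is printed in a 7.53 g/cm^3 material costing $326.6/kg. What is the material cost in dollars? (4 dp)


V = 109.5 * 87.9 * 14.6 = 140525.73 mm^3 = 140.52573 cm^3
Mass = 140.52573 * 7.53 / 1000 = 1.05815875 kg
Cost = 1.05815875 * 326.6 = 345.5946 $


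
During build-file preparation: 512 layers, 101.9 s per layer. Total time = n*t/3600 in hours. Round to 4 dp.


t = 512 * 101.9 / 3600 = 14.4924 hrs


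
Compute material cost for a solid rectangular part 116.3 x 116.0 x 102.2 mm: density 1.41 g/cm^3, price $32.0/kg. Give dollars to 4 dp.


V = 116.3 * 116.0 * 102.2 = 1378759.76 mm^3 = 1378.75976 cm^3
Mass = 1378.75976 * 1.41 / 1000 = 1.94405126 kg
Cost = 1.94405126 * 32.0 = 62.2096 $


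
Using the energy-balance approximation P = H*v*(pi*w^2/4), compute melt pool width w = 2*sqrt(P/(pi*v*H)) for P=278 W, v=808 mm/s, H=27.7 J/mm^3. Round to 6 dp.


w = 2*sqrt(278/(pi*808*27.7)) = 0.125757 mm


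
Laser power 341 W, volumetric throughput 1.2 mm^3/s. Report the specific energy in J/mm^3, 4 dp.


SE = 341 / 1.2 = 284.1667 J/mm^3


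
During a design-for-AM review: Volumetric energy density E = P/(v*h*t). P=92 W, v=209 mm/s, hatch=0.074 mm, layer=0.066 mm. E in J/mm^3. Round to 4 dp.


E = 92 / (209*0.074*0.066) = 90.1293 J/mm^3


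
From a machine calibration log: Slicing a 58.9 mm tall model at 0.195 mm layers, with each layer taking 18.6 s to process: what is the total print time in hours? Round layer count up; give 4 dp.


Layers = ceil(58.9/0.195) = 303
t = 303 * 18.6 / 3600 = 1.5655 hrs


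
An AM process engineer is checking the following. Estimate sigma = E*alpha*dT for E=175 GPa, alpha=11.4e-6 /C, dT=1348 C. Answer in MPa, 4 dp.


sigma = 175*1000 * 11.4e-6 * 1348 = 2689.26 MPa


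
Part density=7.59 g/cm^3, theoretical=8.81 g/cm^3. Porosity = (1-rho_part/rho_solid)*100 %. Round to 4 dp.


Porosity = (1-7.59/8.81)*100 = 13.8479 %


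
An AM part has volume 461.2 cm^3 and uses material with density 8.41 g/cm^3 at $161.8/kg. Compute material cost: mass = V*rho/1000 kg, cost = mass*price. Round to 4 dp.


Mass = 461.2*8.41/1000 = 3.878692 kg
Cost = 3.878692 * 161.8 = 627.5724 $


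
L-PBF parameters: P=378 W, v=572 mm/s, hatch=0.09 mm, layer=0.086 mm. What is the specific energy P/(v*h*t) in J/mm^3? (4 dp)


Build rate = 572 * 0.09 * 0.086 = 4.42728 mm^3/s
SE = 378 / 4.42728 = 85.3797 J/mm^3


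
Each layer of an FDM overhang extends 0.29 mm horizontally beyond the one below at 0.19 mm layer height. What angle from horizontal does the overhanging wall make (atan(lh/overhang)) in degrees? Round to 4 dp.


angle = atan(0.19/0.29) = 33.2317 degrees


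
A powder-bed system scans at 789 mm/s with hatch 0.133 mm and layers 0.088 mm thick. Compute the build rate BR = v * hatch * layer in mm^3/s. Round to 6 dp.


Rate = 789 * 0.133 * 0.088 = 9.234456 mm^3/s


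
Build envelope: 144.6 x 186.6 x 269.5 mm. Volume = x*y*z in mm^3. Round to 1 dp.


V = 144.6 * 186.6 * 269.5 = 7271746.0 mm^3


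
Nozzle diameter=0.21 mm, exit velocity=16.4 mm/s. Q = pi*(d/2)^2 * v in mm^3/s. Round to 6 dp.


A = pi*(0.21/2)^2 = 0.03463606 mm^2
Q = 0.03463606 * 16.4 = 0.568031 mm^3/s


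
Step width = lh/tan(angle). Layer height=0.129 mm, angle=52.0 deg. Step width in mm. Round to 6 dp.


step = 0.129 / tan(52.0) = 0.100786 mm


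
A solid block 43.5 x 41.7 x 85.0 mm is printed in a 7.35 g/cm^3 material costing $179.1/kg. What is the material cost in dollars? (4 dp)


V = 43.5 * 41.7 * 85.0 = 154185.75 mm^3 = 154.18575 cm^3
Mass = 154.18575 * 7.35 / 1000 = 1.13326526 kg
Cost = 1.13326526 * 179.1 = 202.9678 $


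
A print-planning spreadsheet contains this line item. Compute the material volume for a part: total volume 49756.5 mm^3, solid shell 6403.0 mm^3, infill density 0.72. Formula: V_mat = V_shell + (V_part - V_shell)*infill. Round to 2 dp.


V_infill = (49756.5 - 6403.0) * 0.72 = 31214.52
V_total = 6403.0 + 31214.52 = 37617.52 mm^3


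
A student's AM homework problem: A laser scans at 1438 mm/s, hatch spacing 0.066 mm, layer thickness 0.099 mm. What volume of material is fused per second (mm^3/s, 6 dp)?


Rate = 1438 * 0.066 * 0.099 = 9.395892 mm^3/s


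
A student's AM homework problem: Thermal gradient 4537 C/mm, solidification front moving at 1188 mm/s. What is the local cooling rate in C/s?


CR = 4537 * 1188 = 5389956 C/s


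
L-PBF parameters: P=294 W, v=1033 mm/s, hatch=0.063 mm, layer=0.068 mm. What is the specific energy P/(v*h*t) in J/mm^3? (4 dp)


Build rate = 1033 * 0.063 * 0.068 = 4.425372 mm^3/s
SE = 294 / 4.425372 = 66.4351 J/mm^3


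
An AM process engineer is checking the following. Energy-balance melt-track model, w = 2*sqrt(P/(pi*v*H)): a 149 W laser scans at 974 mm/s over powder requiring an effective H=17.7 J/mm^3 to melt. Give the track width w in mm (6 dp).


w = 2*sqrt(149/(pi*974*17.7)) = 0.104902 mm


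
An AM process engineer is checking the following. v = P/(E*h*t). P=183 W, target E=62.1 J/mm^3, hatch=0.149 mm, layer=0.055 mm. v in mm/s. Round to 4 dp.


v = 183 / (62.1*0.149*0.055) = 359.5924 mm/s


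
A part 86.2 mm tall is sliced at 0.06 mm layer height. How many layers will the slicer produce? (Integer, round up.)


Layers = ceil(86.2/0.06) = 1437


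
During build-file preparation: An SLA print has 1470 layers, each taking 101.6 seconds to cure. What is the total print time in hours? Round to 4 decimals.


t = 1470 * 101.6 / 3600 = 41.4867 hrs


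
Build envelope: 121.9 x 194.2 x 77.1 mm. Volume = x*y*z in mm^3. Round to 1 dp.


V = 121.9 * 194.2 * 77.1 = 1825186.8 mm^3


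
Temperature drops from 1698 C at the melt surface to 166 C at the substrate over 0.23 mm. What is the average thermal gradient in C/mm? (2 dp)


G = (1698-166)/0.23 = 6660.87 C/mm


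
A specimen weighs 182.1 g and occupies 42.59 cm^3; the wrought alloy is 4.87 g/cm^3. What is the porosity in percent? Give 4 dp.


rho_part = 182.1 / 42.59 = 4.27565156 g/cm^3
Porosity = (1 - 4.27565156/4.87)*100 = 12.2043 %


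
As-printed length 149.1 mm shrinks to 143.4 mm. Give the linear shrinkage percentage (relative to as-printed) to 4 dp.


Shrinkage = ((149.1-143.4)/149.1)*100 = 3.8229 %


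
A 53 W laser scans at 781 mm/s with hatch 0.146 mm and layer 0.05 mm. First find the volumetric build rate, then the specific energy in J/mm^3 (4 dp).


Build rate = 781 * 0.146 * 0.05 = 5.7013 mm^3/s
SE = 53 / 5.7013 = 9.2961 J/mm^3


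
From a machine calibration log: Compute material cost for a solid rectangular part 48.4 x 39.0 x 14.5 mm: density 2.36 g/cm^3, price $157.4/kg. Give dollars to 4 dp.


V = 48.4 * 39.0 * 14.5 = 27370.2 mm^3 = 27.3702 cm^3
Mass = 27.3702 * 2.36 / 1000 = 0.06459367 kg
Cost = 0.06459367 * 157.4 = 10.167 $


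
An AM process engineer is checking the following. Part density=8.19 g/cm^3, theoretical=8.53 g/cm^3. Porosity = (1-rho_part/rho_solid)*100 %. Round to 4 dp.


Porosity = (1-8.19/8.53)*100 = 3.9859 %


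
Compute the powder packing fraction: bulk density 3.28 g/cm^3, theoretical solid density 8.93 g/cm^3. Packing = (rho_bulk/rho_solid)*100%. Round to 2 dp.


Packing = (3.28/8.93)*100 = 36.73 %


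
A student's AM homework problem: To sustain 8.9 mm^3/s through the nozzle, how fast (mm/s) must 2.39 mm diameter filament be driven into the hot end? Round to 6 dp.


A = pi*(2.39/2)^2 = 4.486273
v = 8.9 / 4.486273 = 1.983829 mm/s


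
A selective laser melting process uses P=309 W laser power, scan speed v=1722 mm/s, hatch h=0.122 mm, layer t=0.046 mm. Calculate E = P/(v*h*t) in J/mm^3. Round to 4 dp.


E = 309 / (1722*0.122*0.046) = 31.9748 J/mm^3


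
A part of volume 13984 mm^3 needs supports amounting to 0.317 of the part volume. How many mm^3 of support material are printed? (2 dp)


V_support = 13984 * 0.317 = 4432.93 mm^3


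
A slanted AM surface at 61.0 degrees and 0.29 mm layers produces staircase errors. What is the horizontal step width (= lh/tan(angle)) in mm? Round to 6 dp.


step = 0.29 / tan(61.0) = 0.16075 mm


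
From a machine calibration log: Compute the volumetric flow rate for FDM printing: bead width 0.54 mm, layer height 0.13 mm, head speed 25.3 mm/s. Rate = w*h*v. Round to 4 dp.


Rate = 0.54 * 0.13 * 25.3 = 1.7761 mm^3/s


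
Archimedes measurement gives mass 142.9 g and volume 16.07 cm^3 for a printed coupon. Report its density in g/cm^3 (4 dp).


rho = 142.9 / 16.07 = 8.8923 g/cm^3


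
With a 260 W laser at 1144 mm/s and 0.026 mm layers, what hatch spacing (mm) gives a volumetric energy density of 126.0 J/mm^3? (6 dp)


h = 260 / (126.0*1144*0.026) = 0.069375 mm


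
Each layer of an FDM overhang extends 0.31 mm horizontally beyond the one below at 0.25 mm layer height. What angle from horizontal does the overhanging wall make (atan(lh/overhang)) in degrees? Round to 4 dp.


angle = atan(0.25/0.31) = 38.8845 degrees


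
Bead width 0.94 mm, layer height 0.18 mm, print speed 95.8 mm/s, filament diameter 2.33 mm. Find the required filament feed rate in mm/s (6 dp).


Q = 0.94 * 0.18 * 95.8 = 16.20936 mm^3/s
A_fil = pi*(2.33/2)^2 = 4.26384809 mm^2
v_feed = 16.20936 / 4.26384809 = 3.80158 mm/s


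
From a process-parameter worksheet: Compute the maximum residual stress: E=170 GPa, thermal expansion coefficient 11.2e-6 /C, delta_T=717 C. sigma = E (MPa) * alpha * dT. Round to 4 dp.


sigma = 170*1000 * 11.2e-6 * 717 = 1365.168 MPa


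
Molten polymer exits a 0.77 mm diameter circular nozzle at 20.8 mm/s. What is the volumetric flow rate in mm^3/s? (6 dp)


A = pi*(0.77/2)^2 = 0.46566257 mm^2
Q = 0.46566257 * 20.8 = 9.685781 mm^3/s


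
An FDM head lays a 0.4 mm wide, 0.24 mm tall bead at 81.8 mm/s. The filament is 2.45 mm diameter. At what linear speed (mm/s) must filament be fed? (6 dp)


Q = 0.4 * 0.24 * 81.8 = 7.8528 mm^3/s
A_fil = pi*(2.45/2)^2 = 4.71435248 mm^2
v_feed = 7.8528 / 4.71435248 = 1.665722 mm/s


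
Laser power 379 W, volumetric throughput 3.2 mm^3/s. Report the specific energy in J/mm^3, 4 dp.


SE = 379 / 3.2 = 118.4375 J/mm^3


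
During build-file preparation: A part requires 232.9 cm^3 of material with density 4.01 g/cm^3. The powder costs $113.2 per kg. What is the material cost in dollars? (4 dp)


Mass = 232.9*4.01/1000 = 0.933929 kg
Cost = 0.933929 * 113.2 = 105.7208 $


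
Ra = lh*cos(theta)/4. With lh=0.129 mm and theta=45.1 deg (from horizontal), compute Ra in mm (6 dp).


Ra = 0.129 * cos(45.1) / 4 = 0.022764 mm


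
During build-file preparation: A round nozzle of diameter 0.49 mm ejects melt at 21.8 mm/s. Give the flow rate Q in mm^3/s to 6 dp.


A = pi*(0.49/2)^2 = 0.1885741 mm^2
Q = 0.1885741 * 21.8 = 4.110915 mm^3/s


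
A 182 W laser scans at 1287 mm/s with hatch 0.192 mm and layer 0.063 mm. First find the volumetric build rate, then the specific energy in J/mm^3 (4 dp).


Build rate = 1287 * 0.192 * 0.063 = 15.567552 mm^3/s
SE = 182 / 15.567552 = 11.691 J/mm^3


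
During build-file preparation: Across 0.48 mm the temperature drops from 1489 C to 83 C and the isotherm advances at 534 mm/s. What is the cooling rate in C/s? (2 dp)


G = (1489-83)/0.48 = 2929.16666667 C/mm
CR = 2929.16666667 * 534 = 1564175.0 C/s


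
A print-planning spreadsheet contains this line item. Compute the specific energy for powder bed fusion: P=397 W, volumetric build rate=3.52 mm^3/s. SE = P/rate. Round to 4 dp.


SE = 397 / 3.52 = 112.7841 J/mm^3


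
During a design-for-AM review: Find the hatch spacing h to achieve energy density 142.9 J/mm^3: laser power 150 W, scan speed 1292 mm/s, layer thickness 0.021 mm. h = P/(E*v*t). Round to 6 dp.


h = 150 / (142.9*1292*0.021) = 0.038688 mm


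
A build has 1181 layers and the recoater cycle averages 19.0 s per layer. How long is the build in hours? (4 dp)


t = 1181 * 19.0 / 3600 = 6.2331 hrs


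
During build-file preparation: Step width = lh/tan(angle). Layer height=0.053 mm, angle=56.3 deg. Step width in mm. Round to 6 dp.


step = 0.053 / tan(56.3) = 0.035347 mm


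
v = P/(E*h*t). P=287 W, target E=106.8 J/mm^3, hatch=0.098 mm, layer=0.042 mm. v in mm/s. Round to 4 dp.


v = 287 / (106.8*0.098*0.042) = 652.8829 mm/s


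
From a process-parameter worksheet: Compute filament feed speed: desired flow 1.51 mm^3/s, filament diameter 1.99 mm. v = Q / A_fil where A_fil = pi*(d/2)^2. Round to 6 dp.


A = pi*(1.99/2)^2 = 3.110255
v = 1.51 / 3.110255 = 0.485491 mm/s


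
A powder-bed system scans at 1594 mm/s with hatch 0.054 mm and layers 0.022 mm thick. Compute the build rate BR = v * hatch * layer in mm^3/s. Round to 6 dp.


Rate = 1594 * 0.054 * 0.022 = 1.893672 mm^3/s


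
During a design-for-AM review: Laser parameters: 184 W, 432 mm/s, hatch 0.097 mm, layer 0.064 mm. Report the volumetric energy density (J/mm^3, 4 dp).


E = 184 / (432*0.097*0.064) = 68.6092 J/mm^3


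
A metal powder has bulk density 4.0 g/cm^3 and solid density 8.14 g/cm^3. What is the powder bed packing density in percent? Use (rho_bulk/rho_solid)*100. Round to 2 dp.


Packing = (4.0/8.14)*100 = 49.14 %


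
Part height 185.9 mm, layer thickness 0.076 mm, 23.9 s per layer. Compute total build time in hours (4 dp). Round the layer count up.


Layers = ceil(185.9/0.076) = 2447
t = 2447 * 23.9 / 3600 = 16.2454 hrs


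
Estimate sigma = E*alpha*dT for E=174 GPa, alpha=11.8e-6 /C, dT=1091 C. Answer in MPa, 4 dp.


sigma = 174*1000 * 11.8e-6 * 1091 = 2240.0412 MPa


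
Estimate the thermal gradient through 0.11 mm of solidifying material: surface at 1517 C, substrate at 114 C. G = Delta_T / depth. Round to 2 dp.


G = (1517-114)/0.11 = 12754.55 C/mm


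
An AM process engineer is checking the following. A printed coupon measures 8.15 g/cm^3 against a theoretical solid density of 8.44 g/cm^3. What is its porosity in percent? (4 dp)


Porosity = (1-8.15/8.44)*100 = 3.436 %


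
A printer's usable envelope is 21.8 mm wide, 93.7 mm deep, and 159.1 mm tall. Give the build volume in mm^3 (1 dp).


V = 21.8 * 93.7 * 159.1 = 324987.2 mm^3


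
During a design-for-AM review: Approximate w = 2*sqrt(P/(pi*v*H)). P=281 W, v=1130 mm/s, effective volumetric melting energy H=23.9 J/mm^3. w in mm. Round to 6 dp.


w = 2*sqrt(281/(pi*1130*23.9)) = 0.115099 mm


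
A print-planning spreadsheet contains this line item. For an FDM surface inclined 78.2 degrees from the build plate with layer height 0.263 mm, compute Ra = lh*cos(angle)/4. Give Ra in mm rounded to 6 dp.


Ra = 0.263 * cos(78.2) / 4 = 0.013446 mm


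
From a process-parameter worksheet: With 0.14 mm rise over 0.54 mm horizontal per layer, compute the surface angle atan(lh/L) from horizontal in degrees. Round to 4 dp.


angle = atan(0.14/0.54) = 14.5345 degrees


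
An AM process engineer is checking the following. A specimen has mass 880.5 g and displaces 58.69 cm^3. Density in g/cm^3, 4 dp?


rho = 880.5 / 58.69 = 15.0026 g/cm^3


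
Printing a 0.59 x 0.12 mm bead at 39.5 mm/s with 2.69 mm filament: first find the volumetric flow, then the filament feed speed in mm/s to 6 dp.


Q = 0.59 * 0.12 * 39.5 = 2.7966 mm^3/s
A_fil = pi*(2.69/2)^2 = 5.68321965 mm^2
v_feed = 2.7966 / 5.68321965 = 0.49208 mm/s


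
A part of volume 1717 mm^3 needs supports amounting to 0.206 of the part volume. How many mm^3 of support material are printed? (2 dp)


V_support = 1717 * 0.206 = 353.7 mm^3


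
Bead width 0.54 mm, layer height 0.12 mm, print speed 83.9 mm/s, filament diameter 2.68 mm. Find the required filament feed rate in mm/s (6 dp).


Q = 0.54 * 0.12 * 83.9 = 5.43672 mm^3/s
A_fil = pi*(2.68/2)^2 = 5.64104377 mm^2
v_feed = 5.43672 / 5.64104377 = 0.963779 mm/s


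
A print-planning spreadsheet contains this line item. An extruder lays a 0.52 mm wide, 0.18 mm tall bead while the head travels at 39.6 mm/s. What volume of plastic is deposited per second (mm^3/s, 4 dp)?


Rate = 0.52 * 0.18 * 39.6 = 3.7066 mm^3/s


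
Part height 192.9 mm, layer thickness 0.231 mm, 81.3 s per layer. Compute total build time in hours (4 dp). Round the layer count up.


Layers = ceil(192.9/0.231) = 836
t = 836 * 81.3 / 3600 = 18.8797 hrs


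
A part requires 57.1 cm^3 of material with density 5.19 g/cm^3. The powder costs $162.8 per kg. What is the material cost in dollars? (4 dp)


Mass = 57.1*5.19/1000 = 0.296349 kg
Cost = 0.296349 * 162.8 = 48.2456 $


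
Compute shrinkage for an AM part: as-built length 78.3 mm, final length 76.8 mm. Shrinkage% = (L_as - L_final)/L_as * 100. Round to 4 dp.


Shrinkage = ((78.3-76.8)/78.3)*100 = 1.9157 %


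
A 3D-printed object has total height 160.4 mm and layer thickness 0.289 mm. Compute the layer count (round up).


Layers = ceil(160.4/0.289) = 556


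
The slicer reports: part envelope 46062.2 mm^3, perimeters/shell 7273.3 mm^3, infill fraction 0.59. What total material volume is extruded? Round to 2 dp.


V_infill = (46062.2 - 7273.3) * 0.59 = 22885.45
V_total = 7273.3 + 22885.45 = 30158.75 mm^3


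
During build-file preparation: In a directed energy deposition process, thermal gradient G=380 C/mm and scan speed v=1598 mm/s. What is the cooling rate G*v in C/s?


CR = 380 * 1598 = 607240 C/s
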